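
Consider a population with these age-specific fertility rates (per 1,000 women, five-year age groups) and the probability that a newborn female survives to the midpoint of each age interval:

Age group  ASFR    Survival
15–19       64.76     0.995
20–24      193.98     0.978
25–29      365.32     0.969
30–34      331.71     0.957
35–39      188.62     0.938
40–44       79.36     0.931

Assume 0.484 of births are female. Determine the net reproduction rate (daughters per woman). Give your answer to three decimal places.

Proportion female at birth = 0.484.
Weighting each age-specific rate by interval width and survival:
  15–19: 5 × 64.76/1000 × 0.995 = 0.32218
  20–24: 5 × 193.98/1000 × 0.978 = 0.94856
  25–29: 5 × 365.32/1000 × 0.969 = 1.76998
  30–34: 5 × 331.71/1000 × 0.957 = 1.58723
  35–39: 5 × 188.62/1000 × 0.938 = 0.88463
  40–44: 5 × 79.36/1000 × 0.931 = 0.36942
Sum = 5.88200
NRR = 0.484 × 5.88200 = 2.84689

2.847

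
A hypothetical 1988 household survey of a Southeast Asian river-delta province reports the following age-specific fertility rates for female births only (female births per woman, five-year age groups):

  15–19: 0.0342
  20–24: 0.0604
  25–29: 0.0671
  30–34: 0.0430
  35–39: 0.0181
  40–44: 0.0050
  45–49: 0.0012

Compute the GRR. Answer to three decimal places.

1.145

Sum of female ASFRs = 0.0342 + 0.0604 + 0.0671 + 0.0430 + 0.0181 + 0.0050 + 0.0012 = 0.2290
GRR = 5 × 0.2290 = 1.145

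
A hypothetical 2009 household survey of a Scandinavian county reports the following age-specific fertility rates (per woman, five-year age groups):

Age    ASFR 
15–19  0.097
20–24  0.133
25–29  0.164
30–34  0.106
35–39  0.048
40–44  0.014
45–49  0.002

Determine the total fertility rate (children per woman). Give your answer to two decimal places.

2.82

Sum of ASFRs = 0.097 + 0.133 + 0.164 + 0.106 + 0.048 + 0.014 + 0.002 = 0.564
TFR = 5 × 0.564 = 2.82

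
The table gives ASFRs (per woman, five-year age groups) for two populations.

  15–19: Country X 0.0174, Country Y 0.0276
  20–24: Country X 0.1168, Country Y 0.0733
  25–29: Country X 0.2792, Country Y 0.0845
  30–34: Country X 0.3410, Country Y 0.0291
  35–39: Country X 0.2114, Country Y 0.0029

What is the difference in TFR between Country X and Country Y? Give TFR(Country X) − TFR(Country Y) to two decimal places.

3.74

Country X:
  Sum of ASFRs = 0.0174 + 0.1168 + 0.2792 + 0.3410 + 0.2114 = 0.9658
  TFR = 5 × 0.9658 = 4.829
Country Y:
  Sum of ASFRs = 0.0276 + 0.0733 + 0.0845 + 0.0291 + 0.0029 = 0.2174
  TFR = 5 × 0.2174 = 1.087
Difference = 4.829 − 1.087 = 3.742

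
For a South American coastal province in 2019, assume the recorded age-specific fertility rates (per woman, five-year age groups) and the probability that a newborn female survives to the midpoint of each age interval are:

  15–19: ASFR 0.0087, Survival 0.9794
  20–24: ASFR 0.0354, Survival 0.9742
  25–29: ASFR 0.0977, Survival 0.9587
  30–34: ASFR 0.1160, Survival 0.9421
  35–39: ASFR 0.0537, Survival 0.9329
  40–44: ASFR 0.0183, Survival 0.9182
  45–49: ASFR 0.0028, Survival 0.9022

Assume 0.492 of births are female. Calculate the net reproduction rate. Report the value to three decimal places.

Proportion female at birth = 0.492.
Each age group contributes 5 × ASFR × survival:
  15–19: 5 × 0.0087 × 0.9794 = 0.04260
  20–24: 5 × 0.0354 × 0.9742 = 0.17243
  25–29: 5 × 0.0977 × 0.9587 = 0.46832
  30–34: 5 × 0.1160 × 0.9421 = 0.54642
  35–39: 5 × 0.0537 × 0.9329 = 0.25048
  40–44: 5 × 0.0183 × 0.9182 = 0.08402
  45–49: 5 × 0.0028 × 0.9022 = 0.01263
Sum = 1.57690
NRR = 0.492 × 1.57690 = 0.77583
With NRR below 1 the population is below replacement fertility.

0.776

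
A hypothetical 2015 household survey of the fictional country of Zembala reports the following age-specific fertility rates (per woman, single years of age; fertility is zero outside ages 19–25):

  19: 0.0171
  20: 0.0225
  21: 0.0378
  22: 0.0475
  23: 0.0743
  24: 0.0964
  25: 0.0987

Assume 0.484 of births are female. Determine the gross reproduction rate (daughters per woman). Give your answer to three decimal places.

Proportion female at birth = 0.484.
Sum of ASFRs = 0.0171 + 0.0225 + 0.0378 + 0.0475 + 0.0743 + 0.0964 + 0.0987 = 0.3943
TFR = 0.3943
GRR = 0.484 × 0.3943 = 0.19084

0.191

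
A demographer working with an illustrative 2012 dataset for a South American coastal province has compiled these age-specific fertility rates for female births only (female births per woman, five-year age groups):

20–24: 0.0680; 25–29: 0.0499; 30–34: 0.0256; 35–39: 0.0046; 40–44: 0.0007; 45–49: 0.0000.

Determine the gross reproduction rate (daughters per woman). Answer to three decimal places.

Sum of female ASFRs = 0.0680 + 0.0499 + 0.0256 + 0.0046 + 0.0007 + 0.0000 = 0.1488
GRR = 5 × 0.1488 = 0.744

0.744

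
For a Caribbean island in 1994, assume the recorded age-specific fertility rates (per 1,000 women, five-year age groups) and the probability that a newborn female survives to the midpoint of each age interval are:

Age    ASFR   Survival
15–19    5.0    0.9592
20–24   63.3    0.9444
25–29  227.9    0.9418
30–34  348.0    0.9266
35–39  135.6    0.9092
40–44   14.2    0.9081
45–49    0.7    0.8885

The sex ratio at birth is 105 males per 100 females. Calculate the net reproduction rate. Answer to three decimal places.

Proportion female at birth = 100 / (100 + 105) = 0.48780.
Weighting each age-specific rate by interval width and survival:
  15–19: 5 × 5.0/1000 × 0.9592 = 0.02398
  20–24: 5 × 63.3/1000 × 0.9444 = 0.29890
  25–29: 5 × 227.9/1000 × 0.9418 = 1.07318
  30–34: 5 × 348.0/1000 × 0.9266 = 1.61228
  35–39: 5 × 135.6/1000 × 0.9092 = 0.61644
  40–44: 5 × 14.2/1000 × 0.9081 = 0.06448
  45–49: 5 × 0.7/1000 × 0.8885 = 0.00311
Sum = 3.69237
NRR = 0.48780 × 3.69237 = 1.80114
NRR > 1, so each generation more than replaces itself.

1.801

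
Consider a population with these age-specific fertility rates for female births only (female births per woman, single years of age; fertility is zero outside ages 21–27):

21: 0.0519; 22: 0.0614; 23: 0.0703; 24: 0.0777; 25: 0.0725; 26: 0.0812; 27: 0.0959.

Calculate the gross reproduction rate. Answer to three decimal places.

Sum of female ASFRs = 0.0519 + 0.0614 + 0.0703 + 0.0777 + 0.0725 + 0.0812 + 0.0959 = 0.5109
GRR = 0.5109

0.511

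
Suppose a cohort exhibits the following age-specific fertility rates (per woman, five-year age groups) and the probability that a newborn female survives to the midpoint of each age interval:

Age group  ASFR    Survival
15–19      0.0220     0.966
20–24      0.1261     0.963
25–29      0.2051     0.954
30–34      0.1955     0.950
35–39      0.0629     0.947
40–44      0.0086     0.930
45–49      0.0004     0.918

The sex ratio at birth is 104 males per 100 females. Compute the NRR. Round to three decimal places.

Proportion female at birth = 100 / (100 + 104) = 0.49020.
Weighting each age-specific rate by interval width and survival:
  15–19: 5 × 0.0220 × 0.966 = 0.10626
  20–24: 5 × 0.1261 × 0.963 = 0.60717
  25–29: 5 × 0.2051 × 0.954 = 0.97833
  30–34: 5 × 0.1955 × 0.950 = 0.92863
  35–39: 5 × 0.0629 × 0.947 = 0.29783
  40–44: 5 × 0.0086 × 0.930 = 0.03999
  45–49: 5 × 0.0004 × 0.918 = 0.00184
Sum = 2.96005
NRR = 0.49020 × 2.96005 = 1.45102

1.451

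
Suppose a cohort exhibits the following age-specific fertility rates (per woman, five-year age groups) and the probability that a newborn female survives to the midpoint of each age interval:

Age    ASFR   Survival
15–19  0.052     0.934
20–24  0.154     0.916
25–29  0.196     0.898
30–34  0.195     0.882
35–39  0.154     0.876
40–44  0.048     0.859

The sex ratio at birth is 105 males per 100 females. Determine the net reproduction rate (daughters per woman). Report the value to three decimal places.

Proportion female at birth = 100 / (100 + 105) = 0.48780.
Weighting each age-specific rate by interval width and survival:
  15–19: 5 × 0.052 × 0.934 = 0.24284
  20–24: 5 × 0.154 × 0.916 = 0.70532
  25–29: 5 × 0.196 × 0.898 = 0.88004
  30–34: 5 × 0.195 × 0.882 = 0.85995
  35–39: 5 × 0.154 × 0.876 = 0.67452
  40–44: 5 × 0.048 × 0.859 = 0.20616
Sum = 3.56883
NRR = 0.48780 × 3.56883 = 1.74088
NRR > 1, so each generation more than replaces itself.

1.741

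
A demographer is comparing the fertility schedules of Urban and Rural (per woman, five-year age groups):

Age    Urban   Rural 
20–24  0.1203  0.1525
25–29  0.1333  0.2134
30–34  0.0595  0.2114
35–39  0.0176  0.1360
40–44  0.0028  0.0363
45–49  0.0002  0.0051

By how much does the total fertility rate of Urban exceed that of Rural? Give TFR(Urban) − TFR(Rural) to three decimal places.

-2.105

Urban:
  Sum of ASFRs = 0.1203 + 0.1333 + 0.0595 + 0.0176 + 0.0028 + 0.0002 = 0.3337
  TFR = 5 × 0.3337 = 1.6685
Rural:
  Sum of ASFRs = 0.1525 + 0.2134 + 0.2114 + 0.1360 + 0.0363 + 0.0051 = 0.7547
  TFR = 5 × 0.7547 = 3.7735
Difference = 1.6685 − 3.7735 = -2.105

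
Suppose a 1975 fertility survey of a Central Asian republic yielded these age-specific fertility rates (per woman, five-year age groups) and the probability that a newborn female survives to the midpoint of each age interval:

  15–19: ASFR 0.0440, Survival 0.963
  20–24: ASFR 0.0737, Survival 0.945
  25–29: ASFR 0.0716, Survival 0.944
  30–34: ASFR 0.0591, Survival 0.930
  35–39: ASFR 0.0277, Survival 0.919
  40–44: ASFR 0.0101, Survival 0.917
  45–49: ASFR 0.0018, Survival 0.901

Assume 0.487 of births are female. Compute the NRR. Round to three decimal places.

Proportion female at birth = 0.487.
Weighting each age-specific rate by interval width and survival:
  15–19: 5 × 0.0440 × 0.963 = 0.21186
  20–24: 5 × 0.0737 × 0.945 = 0.34823
  25–29: 5 × 0.0716 × 0.944 = 0.33795
  30–34: 5 × 0.0591 × 0.930 = 0.27482
  35–39: 5 × 0.0277 × 0.919 = 0.12728
  40–44: 5 × 0.0101 × 0.917 = 0.04631
  45–49: 5 × 0.0018 × 0.901 = 0.00811
Sum = 1.35456
NRR = 0.487 × 1.35456 = 0.65967

0.660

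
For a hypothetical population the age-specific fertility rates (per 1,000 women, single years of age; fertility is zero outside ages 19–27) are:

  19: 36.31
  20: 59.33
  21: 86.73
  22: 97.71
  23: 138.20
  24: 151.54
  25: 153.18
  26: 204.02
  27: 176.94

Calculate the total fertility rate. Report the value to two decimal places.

Sum of ASFRs = 36.31 + 59.33 + 86.73 + 97.71 + 138.20 + 151.54 + 153.18 + 204.02 + 176.94 = 1103.96
TFR = 1103.96 / 1000 = 1.10396

1.10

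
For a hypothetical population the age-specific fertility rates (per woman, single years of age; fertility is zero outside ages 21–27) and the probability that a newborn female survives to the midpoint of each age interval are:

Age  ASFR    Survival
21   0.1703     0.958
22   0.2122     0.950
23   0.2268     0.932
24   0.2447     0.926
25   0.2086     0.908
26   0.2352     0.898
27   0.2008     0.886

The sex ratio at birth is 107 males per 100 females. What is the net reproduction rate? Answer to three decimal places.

0.667

Proportion female at birth = 100 / (100 + 107) = 0.48309.
Weighting each age-specific rate by interval width and survival:
  21: 1 × 0.1703 × 0.958 = 0.16315
  22: 1 × 0.2122 × 0.950 = 0.20159
  23: 1 × 0.2268 × 0.932 = 0.21138
  24: 1 × 0.2447 × 0.926 = 0.22659
  25: 1 × 0.2086 × 0.908 = 0.18941
  26: 1 × 0.2352 × 0.898 = 0.21121
  27: 1 × 0.2008 × 0.886 = 0.17791
Sum = 1.38124
NRR = 0.48309 × 1.38124 = 0.66726
With NRR below 1 the population is below replacement fertility.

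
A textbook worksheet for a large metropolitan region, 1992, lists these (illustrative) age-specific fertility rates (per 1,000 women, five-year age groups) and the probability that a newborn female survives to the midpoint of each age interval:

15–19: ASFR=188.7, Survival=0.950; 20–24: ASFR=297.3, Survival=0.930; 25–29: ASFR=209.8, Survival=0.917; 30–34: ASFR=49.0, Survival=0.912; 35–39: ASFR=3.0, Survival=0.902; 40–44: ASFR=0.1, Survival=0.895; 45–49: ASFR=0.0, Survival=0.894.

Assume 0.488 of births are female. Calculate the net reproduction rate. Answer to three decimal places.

1.697

Proportion female at birth = 0.488.
Each age group contributes 5 × ASFR × survival:
  15–19: 5 × 188.7/1000 × 0.950 = 0.89633
  20–24: 5 × 297.3/1000 × 0.930 = 1.38245
  25–29: 5 × 209.8/1000 × 0.917 = 0.96193
  30–34: 5 × 49.0/1000 × 0.912 = 0.22344
  35–39: 5 × 3.0/1000 × 0.902 = 0.01353
  40–44: 5 × 0.1/1000 × 0.895 = 0.00045
  45–49: 5 × 0.0/1000 × 0.894 = 0.00000
Sum = 3.47813
NRR = 0.488 × 3.47813 = 1.69733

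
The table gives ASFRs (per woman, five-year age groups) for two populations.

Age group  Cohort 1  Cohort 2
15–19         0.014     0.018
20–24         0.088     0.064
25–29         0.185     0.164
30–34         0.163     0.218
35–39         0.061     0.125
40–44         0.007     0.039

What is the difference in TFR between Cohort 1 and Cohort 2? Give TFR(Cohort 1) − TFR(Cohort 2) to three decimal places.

Cohort 1:
  Sum of ASFRs = 0.014 + 0.088 + 0.185 + 0.163 + 0.061 + 0.007 = 0.518
  TFR = 5 × 0.518 = 2.59
Cohort 2:
  Sum of ASFRs = 0.018 + 0.064 + 0.164 + 0.218 + 0.125 + 0.039 = 0.628
  TFR = 5 × 0.628 = 3.14
Difference = 2.59 − 3.14 = -0.55

-0.550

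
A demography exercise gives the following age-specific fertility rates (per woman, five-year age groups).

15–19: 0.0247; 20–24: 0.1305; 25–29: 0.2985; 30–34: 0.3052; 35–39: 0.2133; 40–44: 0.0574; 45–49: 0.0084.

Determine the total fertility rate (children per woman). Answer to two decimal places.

5.19

Sum of ASFRs = 0.0247 + 0.1305 + 0.2985 + 0.3052 + 0.2133 + 0.0574 + 0.0084 = 1.0380
TFR = 5 × 1.0380 = 5.19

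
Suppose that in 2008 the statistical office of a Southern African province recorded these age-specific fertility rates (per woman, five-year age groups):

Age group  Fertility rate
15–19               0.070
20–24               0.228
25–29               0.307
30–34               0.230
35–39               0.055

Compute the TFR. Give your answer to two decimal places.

Sum of ASFRs = 0.070 + 0.228 + 0.307 + 0.230 + 0.055 = 0.890
TFR = 5 × 0.890 = 4.45

4.45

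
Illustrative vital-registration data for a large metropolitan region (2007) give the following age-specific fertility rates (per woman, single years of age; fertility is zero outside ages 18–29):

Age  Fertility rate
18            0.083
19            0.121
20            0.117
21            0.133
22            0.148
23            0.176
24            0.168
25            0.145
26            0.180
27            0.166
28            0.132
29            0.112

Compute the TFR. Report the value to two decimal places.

Sum of ASFRs = 0.083 + 0.121 + 0.117 + 0.133 + 0.148 + 0.176 + 0.168 + 0.145 + 0.180 + 0.166 + 0.132 + 0.112 = 1.681
TFR = 1.681

1.68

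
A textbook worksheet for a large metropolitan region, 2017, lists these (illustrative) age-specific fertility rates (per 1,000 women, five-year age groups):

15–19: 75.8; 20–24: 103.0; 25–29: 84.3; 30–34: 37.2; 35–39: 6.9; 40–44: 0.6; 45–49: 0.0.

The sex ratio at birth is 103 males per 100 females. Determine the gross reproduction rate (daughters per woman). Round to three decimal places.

0.758

Proportion female at birth = 100 / (100 + 103) = 0.49261.
Sum of ASFRs = 75.8 + 103.0 + 84.3 + 37.2 + 6.9 + 0.6 + 0.0 = 307.8
TFR = 5 × 307.8 / 1000 = 1.539
GRR = 0.49261 × 1.539 = 0.75813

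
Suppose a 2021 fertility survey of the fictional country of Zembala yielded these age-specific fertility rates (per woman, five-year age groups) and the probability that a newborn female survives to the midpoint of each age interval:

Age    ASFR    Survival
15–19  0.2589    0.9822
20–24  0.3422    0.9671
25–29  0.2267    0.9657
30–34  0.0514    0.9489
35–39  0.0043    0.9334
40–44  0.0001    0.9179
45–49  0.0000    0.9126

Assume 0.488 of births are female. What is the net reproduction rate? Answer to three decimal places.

Proportion female at birth = 0.488.
Per-age-group product (5 × ASFR × survival probability):
  15–19: 5 × 0.2589 × 0.9822 = 1.27146
  20–24: 5 × 0.3422 × 0.9671 = 1.65471
  25–29: 5 × 0.2267 × 0.9657 = 1.09462
  30–34: 5 × 0.0514 × 0.9489 = 0.24387
  35–39: 5 × 0.0043 × 0.9334 = 0.02007
  40–44: 5 × 0.0001 × 0.9179 = 0.00046
  45–49: 5 × 0.0000 × 0.9126 = 0.00000
Sum = 4.28519
NRR = 0.488 × 4.28519 = 2.09117
With NRR above 1 the population is above replacement fertility.

2.091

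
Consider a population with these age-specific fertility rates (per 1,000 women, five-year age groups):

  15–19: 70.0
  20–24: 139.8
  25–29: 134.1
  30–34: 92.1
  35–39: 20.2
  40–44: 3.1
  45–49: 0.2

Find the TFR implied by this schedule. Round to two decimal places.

Sum of ASFRs = 70.0 + 139.8 + 134.1 + 92.1 + 20.2 + 3.1 + 0.2 = 459.5
TFR = 5 × 459.5 / 1000 = 2.2975

2.30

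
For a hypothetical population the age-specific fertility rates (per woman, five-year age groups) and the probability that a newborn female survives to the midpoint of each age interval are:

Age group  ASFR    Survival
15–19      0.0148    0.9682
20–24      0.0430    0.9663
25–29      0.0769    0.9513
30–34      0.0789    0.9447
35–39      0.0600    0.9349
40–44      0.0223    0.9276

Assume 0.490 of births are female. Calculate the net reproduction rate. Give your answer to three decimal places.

Proportion female at birth = 0.490.
Each age group contributes 5 × ASFR × survival:
  15–19: 5 × 0.0148 × 0.9682 = 0.07165
  20–24: 5 × 0.0430 × 0.9663 = 0.20775
  25–29: 5 × 0.0769 × 0.9513 = 0.36577
  30–34: 5 × 0.0789 × 0.9447 = 0.37268
  35–39: 5 × 0.0600 × 0.9349 = 0.28047
  40–44: 5 × 0.0223 × 0.9276 = 0.10343
Sum = 1.40175
NRR = 0.490 × 1.40175 = 0.68686

0.687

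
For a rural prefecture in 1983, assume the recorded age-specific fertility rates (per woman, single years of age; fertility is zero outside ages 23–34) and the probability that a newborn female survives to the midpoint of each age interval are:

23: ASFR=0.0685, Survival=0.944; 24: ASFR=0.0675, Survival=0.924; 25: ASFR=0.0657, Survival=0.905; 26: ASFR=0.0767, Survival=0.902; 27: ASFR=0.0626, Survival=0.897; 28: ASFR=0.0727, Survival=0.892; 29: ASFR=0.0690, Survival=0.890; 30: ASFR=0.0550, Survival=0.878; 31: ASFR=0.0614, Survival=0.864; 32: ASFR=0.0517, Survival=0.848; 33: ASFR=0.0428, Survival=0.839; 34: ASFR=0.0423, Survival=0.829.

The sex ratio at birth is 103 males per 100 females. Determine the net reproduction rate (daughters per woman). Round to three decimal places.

Proportion female at birth = 100 / (100 + 103) = 0.49261.
Survival-weighted fertility by age (1·fₓ·Sₓ):
  23: 1 × 0.0685 × 0.944 = 0.06466
  24: 1 × 0.0675 × 0.924 = 0.06237
  25: 1 × 0.0657 × 0.905 = 0.05946
  26: 1 × 0.0767 × 0.902 = 0.06918
  27: 1 × 0.0626 × 0.897 = 0.05615
  28: 1 × 0.0727 × 0.892 = 0.06485
  29: 1 × 0.0690 × 0.890 = 0.06141
  30: 1 × 0.0550 × 0.878 = 0.04829
  31: 1 × 0.0614 × 0.864 = 0.05305
  32: 1 × 0.0517 × 0.848 = 0.04384
  33: 1 × 0.0428 × 0.839 = 0.03591
  34: 1 × 0.0423 × 0.829 = 0.03507
Sum = 0.65424
NRR = 0.49261 × 0.65424 = 0.32229
NRR < 1, so the cohort does not fully replace itself.

0.322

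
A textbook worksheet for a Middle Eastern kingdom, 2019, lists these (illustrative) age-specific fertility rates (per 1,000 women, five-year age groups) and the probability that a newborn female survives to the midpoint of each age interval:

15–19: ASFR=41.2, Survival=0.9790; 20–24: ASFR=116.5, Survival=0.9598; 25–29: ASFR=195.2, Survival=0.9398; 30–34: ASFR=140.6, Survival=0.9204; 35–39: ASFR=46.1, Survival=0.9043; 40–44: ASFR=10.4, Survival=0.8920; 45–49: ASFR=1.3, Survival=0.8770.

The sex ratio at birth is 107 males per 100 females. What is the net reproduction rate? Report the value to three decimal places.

Proportion female at birth = 100 / (100 + 107) = 0.48309.
Weighting each age-specific rate by interval width and survival:
  15–19: 5 × 41.2/1000 × 0.9790 = 0.20167
  20–24: 5 × 116.5/1000 × 0.9598 = 0.55908
  25–29: 5 × 195.2/1000 × 0.9398 = 0.91724
  30–34: 5 × 140.6/1000 × 0.9204 = 0.64704
  35–39: 5 × 46.1/1000 × 0.9043 = 0.20844
  40–44: 5 × 10.4/1000 × 0.8920 = 0.04638
  45–49: 5 × 1.3/1000 × 0.8770 = 0.00570
Sum = 2.58555
NRR = 0.48309 × 2.58555 = 1.24905
With NRR above 1 the population is above replacement fertility.

1.249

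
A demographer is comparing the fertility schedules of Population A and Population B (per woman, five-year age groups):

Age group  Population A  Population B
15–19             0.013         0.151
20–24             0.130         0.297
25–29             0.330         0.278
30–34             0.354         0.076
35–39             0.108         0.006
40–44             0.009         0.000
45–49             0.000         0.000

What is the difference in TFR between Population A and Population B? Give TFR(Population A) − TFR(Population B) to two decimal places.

0.68

Population A:
  Sum of ASFRs = 0.013 + 0.130 + 0.330 + 0.354 + 0.108 + 0.009 + 0.000 = 0.944
  TFR = 5 × 0.944 = 4.72
Population B:
  Sum of ASFRs = 0.151 + 0.297 + 0.278 + 0.076 + 0.006 + 0.000 + 0.000 = 0.808
  TFR = 5 × 0.808 = 4.04
Difference = 4.72 − 4.04 = 0.68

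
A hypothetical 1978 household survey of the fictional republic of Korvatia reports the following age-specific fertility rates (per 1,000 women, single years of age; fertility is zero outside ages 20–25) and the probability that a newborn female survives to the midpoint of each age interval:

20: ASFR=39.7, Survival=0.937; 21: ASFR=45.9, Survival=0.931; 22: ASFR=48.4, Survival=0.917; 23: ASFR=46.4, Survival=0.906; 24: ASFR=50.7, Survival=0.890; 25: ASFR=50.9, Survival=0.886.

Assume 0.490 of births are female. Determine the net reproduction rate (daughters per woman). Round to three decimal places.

Proportion female at birth = 0.490.
Survival-weighted fertility by age (1·fₓ·Sₓ):
  20: 1 × 39.7/1000 × 0.937 = 0.03720
  21: 1 × 45.9/1000 × 0.931 = 0.04273
  22: 1 × 48.4/1000 × 0.917 = 0.04438
  23: 1 × 46.4/1000 × 0.906 = 0.04204
  24: 1 × 50.7/1000 × 0.890 = 0.04512
  25: 1 × 50.9/1000 × 0.886 = 0.04510
Sum = 0.25657
NRR = 0.490 × 0.25657 = 0.12572

0.126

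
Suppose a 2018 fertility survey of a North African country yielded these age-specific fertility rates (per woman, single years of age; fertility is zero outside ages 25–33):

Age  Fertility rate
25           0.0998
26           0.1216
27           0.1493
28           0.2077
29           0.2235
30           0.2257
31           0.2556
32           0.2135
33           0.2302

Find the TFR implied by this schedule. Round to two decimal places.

Sum of ASFRs = 0.0998 + 0.1216 + 0.1493 + 0.2077 + 0.2235 + 0.2257 + 0.2556 + 0.2135 + 0.2302 = 1.7269
TFR = 1.7269

1.73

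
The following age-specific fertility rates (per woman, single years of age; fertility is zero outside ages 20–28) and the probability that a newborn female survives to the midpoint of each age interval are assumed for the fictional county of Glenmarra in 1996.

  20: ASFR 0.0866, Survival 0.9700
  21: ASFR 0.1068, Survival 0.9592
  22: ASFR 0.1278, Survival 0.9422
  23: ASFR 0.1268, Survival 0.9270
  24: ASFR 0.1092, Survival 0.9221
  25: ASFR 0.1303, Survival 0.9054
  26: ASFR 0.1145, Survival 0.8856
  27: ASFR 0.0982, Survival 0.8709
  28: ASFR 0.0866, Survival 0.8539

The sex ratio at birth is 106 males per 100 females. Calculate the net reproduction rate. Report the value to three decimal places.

0.439

Proportion female at birth = 100 / (100 + 106) = 0.48544.
Survival-weighted fertility by age (1·fₓ·Sₓ):
  20: 1 × 0.0866 × 0.9700 = 0.08400
  21: 1 × 0.1068 × 0.9592 = 0.10244
  22: 1 × 0.1278 × 0.9422 = 0.12041
  23: 1 × 0.1268 × 0.9270 = 0.11754
  24: 1 × 0.1092 × 0.9221 = 0.10069
  25: 1 × 0.1303 × 0.9054 = 0.11797
  26: 1 × 0.1145 × 0.8856 = 0.10140
  27: 1 × 0.0982 × 0.8709 = 0.08552
  28: 1 × 0.0866 × 0.8539 = 0.07395
Sum = 0.90392
NRR = 0.48544 × 0.90392 = 0.43880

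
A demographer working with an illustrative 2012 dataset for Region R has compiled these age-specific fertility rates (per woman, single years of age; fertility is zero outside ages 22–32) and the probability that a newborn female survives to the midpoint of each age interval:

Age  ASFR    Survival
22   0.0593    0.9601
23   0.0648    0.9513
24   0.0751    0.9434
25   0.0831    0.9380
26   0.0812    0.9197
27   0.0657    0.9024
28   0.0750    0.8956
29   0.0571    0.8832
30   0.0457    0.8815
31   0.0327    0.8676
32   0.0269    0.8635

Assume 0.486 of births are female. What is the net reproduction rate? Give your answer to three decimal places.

0.297

Proportion female at birth = 0.486.
Each age group contributes 1 × ASFR × survival:
  22: 1 × 0.0593 × 0.9601 = 0.05693
  23: 1 × 0.0648 × 0.9513 = 0.06164
  24: 1 × 0.0751 × 0.9434 = 0.07085
  25: 1 × 0.0831 × 0.9380 = 0.07795
  26: 1 × 0.0812 × 0.9197 = 0.07468
  27: 1 × 0.0657 × 0.9024 = 0.05929
  28: 1 × 0.0750 × 0.8956 = 0.06717
  29: 1 × 0.0571 × 0.8832 = 0.05043
  30: 1 × 0.0457 × 0.8815 = 0.04028
  31: 1 × 0.0327 × 0.8676 = 0.02837
  32: 1 × 0.0269 × 0.8635 = 0.02323
Sum = 0.61082
NRR = 0.486 × 0.61082 = 0.29686
With NRR below 1 the population is below replacement fertility.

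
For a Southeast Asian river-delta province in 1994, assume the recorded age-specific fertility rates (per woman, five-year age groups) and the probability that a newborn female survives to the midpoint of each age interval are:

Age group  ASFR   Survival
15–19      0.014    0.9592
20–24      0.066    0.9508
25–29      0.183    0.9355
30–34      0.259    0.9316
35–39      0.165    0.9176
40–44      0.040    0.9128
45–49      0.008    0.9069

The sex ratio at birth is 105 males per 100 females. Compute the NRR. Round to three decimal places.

1.668

Proportion female at birth = 100 / (100 + 105) = 0.48780.
Weighting each age-specific rate by interval width and survival:
  15–19: 5 × 0.014 × 0.9592 = 0.06714
  20–24: 5 × 0.066 × 0.9508 = 0.31376
  25–29: 5 × 0.183 × 0.9355 = 0.85598
  30–34: 5 × 0.259 × 0.9316 = 1.20642
  35–39: 5 × 0.165 × 0.9176 = 0.75702
  40–44: 5 × 0.040 × 0.9128 = 0.18256
  45–49: 5 × 0.008 × 0.9069 = 0.03628
Sum = 3.41916
NRR = 0.48780 × 3.41916 = 1.66787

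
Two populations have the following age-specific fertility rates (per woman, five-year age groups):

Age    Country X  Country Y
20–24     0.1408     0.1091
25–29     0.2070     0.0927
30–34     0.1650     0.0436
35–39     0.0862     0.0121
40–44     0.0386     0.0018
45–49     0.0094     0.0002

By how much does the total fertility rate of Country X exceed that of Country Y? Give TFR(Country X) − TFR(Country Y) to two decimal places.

Country X:
  Sum of ASFRs = 0.1408 + 0.2070 + 0.1650 + 0.0862 + 0.0386 + 0.0094 = 0.6470
  TFR = 5 × 0.6470 = 3.235
Country Y:
  Sum of ASFRs = 0.1091 + 0.0927 + 0.0436 + 0.0121 + 0.0018 + 0.0002 = 0.2595
  TFR = 5 × 0.2595 = 1.2975
Difference = 3.235 − 1.2975 = 1.9375

1.94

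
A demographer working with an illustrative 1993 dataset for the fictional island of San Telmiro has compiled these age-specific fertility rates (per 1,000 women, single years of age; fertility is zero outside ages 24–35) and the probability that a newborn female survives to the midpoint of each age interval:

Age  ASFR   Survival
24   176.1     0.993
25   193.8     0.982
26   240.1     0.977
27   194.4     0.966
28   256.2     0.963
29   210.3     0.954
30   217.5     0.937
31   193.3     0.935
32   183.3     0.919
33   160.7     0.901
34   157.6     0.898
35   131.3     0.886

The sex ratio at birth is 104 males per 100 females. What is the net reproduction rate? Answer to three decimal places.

1.074

Proportion female at birth = 100 / (100 + 104) = 0.49020.
Weighting each age-specific rate by interval width and survival:
  24: 1 × 176.1/1000 × 0.993 = 0.17487
  25: 1 × 193.8/1000 × 0.982 = 0.19031
  26: 1 × 240.1/1000 × 0.977 = 0.23458
  27: 1 × 194.4/1000 × 0.966 = 0.18779
  28: 1 × 256.2/1000 × 0.963 = 0.24672
  29: 1 × 210.3/1000 × 0.954 = 0.20063
  30: 1 × 217.5/1000 × 0.937 = 0.20380
  31: 1 × 193.3/1000 × 0.935 = 0.18074
  32: 1 × 183.3/1000 × 0.919 = 0.16845
  33: 1 × 160.7/1000 × 0.901 = 0.14479
  34: 1 × 157.6/1000 × 0.898 = 0.14152
  35: 1 × 131.3/1000 × 0.886 = 0.11633
Sum = 2.19053
NRR = 0.49020 × 2.19053 = 1.07380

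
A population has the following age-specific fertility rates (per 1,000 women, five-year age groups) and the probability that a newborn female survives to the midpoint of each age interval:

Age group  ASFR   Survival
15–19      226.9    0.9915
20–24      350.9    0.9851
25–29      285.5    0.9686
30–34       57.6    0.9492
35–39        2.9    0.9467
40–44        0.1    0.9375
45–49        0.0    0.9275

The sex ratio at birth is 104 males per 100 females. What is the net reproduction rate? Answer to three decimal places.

Proportion female at birth = 100 / (100 + 104) = 0.49020.
Survival-weighted fertility by age (5·fₓ·Sₓ):
  15–19: 5 × 226.9/1000 × 0.9915 = 1.12486
  20–24: 5 × 350.9/1000 × 0.9851 = 1.72836
  25–29: 5 × 285.5/1000 × 0.9686 = 1.38268
  30–34: 5 × 57.6/1000 × 0.9492 = 0.27337
  35–39: 5 × 2.9/1000 × 0.9467 = 0.01373
  40–44: 5 × 0.1/1000 × 0.9375 = 0.00047
  45–49: 5 × 0.0/1000 × 0.9275 = 0.00000
Sum = 4.52347
NRR = 0.49020 × 4.52347 = 2.21740
NRR > 1, so each generation more than replaces itself.

2.217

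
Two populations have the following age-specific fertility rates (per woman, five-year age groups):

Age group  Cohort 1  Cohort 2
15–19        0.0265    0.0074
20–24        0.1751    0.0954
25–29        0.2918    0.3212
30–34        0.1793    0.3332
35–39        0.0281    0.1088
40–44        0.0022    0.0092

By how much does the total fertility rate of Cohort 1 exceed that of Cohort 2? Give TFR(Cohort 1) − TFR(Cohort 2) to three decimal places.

-0.861

Cohort 1:
  Sum of ASFRs = 0.0265 + 0.1751 + 0.2918 + 0.1793 + 0.0281 + 0.0022 = 0.7030
  TFR = 5 × 0.7030 = 3.515
Cohort 2:
  Sum of ASFRs = 0.0074 + 0.0954 + 0.3212 + 0.3332 + 0.1088 + 0.0092 = 0.8752
  TFR = 5 × 0.8752 = 4.376
Difference = 3.515 − 4.376 = -0.861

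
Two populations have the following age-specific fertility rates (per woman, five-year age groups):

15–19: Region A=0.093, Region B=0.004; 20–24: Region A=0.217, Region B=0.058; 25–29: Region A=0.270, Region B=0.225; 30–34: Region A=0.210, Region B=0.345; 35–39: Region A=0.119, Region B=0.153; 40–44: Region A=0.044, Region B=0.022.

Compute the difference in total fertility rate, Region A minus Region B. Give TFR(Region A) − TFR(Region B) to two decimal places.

Region A:
  Sum of ASFRs = 0.093 + 0.217 + 0.270 + 0.210 + 0.119 + 0.044 = 0.953
  TFR = 5 × 0.953 = 4.765
Region B:
  Sum of ASFRs = 0.004 + 0.058 + 0.225 + 0.345 + 0.153 + 0.022 = 0.807
  TFR = 5 × 0.807 = 4.035
Difference = 4.765 − 4.035 = 0.73

0.73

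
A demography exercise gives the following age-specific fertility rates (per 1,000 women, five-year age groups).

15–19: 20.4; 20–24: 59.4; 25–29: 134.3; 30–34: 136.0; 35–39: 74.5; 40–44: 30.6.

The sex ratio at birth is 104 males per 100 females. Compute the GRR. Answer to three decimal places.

Proportion female at birth = 100 / (100 + 104) = 0.49020.
Sum of ASFRs = 20.4 + 59.4 + 134.3 + 136.0 + 74.5 + 30.6 = 455.2
TFR = 5 × 455.2 / 1000 = 2.276
GRR = 0.49020 × 2.276 = 1.11570

1.116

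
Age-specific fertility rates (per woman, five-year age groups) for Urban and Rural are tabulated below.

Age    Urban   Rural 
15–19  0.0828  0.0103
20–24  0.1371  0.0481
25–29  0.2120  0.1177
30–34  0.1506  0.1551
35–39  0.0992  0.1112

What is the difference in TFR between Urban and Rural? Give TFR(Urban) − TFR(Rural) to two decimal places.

1.20

Urban:
  Sum of ASFRs = 0.0828 + 0.1371 + 0.2120 + 0.1506 + 0.0992 = 0.6817
  TFR = 5 × 0.6817 = 3.4085
Rural:
  Sum of ASFRs = 0.0103 + 0.0481 + 0.1177 + 0.1551 + 0.1112 = 0.4424
  TFR = 5 × 0.4424 = 2.212
Difference = 3.4085 − 2.212 = 1.1965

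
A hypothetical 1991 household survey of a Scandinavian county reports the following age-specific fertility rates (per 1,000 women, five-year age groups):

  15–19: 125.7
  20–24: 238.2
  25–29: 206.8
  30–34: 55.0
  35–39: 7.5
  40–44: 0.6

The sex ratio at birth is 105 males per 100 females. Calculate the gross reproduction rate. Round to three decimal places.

1.546

Proportion female at birth = 100 / (100 + 105) = 0.48780.
Sum of ASFRs = 125.7 + 238.2 + 206.8 + 55.0 + 7.5 + 0.6 = 633.8
TFR = 5 × 633.8 / 1000 = 3.169
GRR = 0.48780 × 3.169 = 1.54584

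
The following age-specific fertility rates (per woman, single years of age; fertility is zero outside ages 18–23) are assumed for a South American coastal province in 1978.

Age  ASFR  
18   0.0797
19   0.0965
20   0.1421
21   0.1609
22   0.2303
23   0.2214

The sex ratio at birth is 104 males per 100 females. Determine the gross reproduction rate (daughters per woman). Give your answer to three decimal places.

Proportion female at birth = 100 / (100 + 104) = 0.49020.
Sum of ASFRs = 0.0797 + 0.0965 + 0.1421 + 0.1609 + 0.2303 + 0.2214 = 0.9309
TFR = 0.9309
GRR = 0.49020 × 0.9309 = 0.45633

0.456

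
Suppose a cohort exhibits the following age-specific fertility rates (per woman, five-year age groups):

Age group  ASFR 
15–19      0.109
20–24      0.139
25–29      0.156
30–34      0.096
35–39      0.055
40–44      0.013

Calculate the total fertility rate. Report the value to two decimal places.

Sum of ASFRs = 0.109 + 0.139 + 0.156 + 0.096 + 0.055 + 0.013 = 0.568
TFR = 5 × 0.568 = 2.84

2.84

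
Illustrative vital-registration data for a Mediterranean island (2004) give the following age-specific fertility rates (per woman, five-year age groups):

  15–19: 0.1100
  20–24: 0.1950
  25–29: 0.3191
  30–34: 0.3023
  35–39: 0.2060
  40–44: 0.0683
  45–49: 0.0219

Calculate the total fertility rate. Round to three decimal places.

6.113

Sum of ASFRs = 0.1100 + 0.1950 + 0.3191 + 0.3023 + 0.2060 + 0.0683 + 0.0219 = 1.2226
TFR = 5 × 1.2226 = 6.113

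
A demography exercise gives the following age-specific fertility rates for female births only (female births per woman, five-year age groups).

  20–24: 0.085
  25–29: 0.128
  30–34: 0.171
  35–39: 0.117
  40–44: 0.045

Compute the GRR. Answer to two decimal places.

Sum of female ASFRs = 0.085 + 0.128 + 0.171 + 0.117 + 0.045 = 0.546
GRR = 5 × 0.546 = 2.73

2.73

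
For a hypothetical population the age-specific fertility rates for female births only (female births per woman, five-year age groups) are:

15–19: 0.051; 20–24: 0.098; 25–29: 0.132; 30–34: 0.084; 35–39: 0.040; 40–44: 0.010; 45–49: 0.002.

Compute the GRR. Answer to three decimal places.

2.085

Sum of female ASFRs = 0.051 + 0.098 + 0.132 + 0.084 + 0.040 + 0.010 + 0.002 = 0.417
GRR = 5 × 0.417 = 2.085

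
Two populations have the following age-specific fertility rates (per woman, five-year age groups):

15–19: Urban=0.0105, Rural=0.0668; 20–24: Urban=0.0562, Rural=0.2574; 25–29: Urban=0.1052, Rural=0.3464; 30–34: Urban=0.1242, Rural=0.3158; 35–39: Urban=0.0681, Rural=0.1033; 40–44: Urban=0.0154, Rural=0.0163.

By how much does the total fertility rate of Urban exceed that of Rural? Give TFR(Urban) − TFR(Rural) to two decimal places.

-3.63

Urban:
  Sum of ASFRs = 0.0105 + 0.0562 + 0.1052 + 0.1242 + 0.0681 + 0.0154 = 0.3796
  TFR = 5 × 0.3796 = 1.898
Rural:
  Sum of ASFRs = 0.0668 + 0.2574 + 0.3464 + 0.3158 + 0.1033 + 0.0163 = 1.1060
  TFR = 5 × 1.1060 = 5.53
Difference = 1.898 − 5.53 = -3.632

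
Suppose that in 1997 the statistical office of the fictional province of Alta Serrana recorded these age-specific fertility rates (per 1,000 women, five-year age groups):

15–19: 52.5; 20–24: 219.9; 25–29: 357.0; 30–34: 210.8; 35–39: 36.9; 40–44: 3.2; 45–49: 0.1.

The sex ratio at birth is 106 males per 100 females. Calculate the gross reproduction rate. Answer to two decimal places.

Proportion female at birth = 100 / (100 + 106) = 0.48544.
Sum of ASFRs = 52.5 + 219.9 + 357.0 + 210.8 + 36.9 + 3.2 + 0.1 = 880.4
TFR = 5 × 880.4 / 1000 = 4.402
GRR = 0.48544 × 4.402 = 2.13691

2.14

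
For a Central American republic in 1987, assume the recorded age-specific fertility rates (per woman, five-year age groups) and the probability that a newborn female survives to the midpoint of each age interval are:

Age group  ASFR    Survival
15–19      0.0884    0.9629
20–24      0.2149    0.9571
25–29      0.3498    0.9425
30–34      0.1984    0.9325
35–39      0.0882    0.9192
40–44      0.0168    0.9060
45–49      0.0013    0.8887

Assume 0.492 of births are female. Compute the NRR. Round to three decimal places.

Proportion female at birth = 0.492.
Each age group contributes 5 × ASFR × survival:
  15–19: 5 × 0.0884 × 0.9629 = 0.42560
  20–24: 5 × 0.2149 × 0.9571 = 1.02840
  25–29: 5 × 0.3498 × 0.9425 = 1.64843
  30–34: 5 × 0.1984 × 0.9325 = 0.92504
  35–39: 5 × 0.0882 × 0.9192 = 0.40537
  40–44: 5 × 0.0168 × 0.9060 = 0.07610
  45–49: 5 × 0.0013 × 0.8887 = 0.00578
Sum = 4.51472
NRR = 0.492 × 4.51472 = 2.22124
An NRR exceeding 1 indicates intrinsic growth under these rates.

2.221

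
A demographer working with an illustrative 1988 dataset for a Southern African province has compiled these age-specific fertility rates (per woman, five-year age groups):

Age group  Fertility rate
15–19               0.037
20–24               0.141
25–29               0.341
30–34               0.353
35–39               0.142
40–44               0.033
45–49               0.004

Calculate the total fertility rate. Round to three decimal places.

Sum of ASFRs = 0.037 + 0.141 + 0.341 + 0.353 + 0.142 + 0.033 + 0.004 = 1.051
TFR = 5 × 1.051 = 5.255

5.255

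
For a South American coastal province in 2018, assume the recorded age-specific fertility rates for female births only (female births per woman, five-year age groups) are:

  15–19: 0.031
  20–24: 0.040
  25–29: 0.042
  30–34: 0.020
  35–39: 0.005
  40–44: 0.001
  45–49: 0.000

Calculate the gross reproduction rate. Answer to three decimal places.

Sum of female ASFRs = 0.031 + 0.040 + 0.042 + 0.020 + 0.005 + 0.001 + 0.000 = 0.139
GRR = 5 × 0.139 = 0.695

0.695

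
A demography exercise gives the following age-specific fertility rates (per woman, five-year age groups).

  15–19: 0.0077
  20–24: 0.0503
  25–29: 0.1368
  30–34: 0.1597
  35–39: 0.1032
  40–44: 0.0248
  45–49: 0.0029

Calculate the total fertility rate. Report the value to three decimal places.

2.427

Sum of ASFRs = 0.0077 + 0.0503 + 0.1368 + 0.1597 + 0.1032 + 0.0248 + 0.0029 = 0.4854
TFR = 5 × 0.4854 = 2.427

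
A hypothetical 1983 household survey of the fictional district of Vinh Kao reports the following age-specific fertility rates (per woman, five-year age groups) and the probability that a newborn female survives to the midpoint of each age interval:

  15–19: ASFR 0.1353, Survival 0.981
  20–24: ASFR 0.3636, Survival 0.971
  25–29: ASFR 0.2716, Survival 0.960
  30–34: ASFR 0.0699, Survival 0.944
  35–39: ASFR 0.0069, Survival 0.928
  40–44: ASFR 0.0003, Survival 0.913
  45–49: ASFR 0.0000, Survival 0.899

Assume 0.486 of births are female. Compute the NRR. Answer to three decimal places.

1.991

Proportion female at birth = 0.486.
Per-age-group product (5 × ASFR × survival probability):
  15–19: 5 × 0.1353 × 0.981 = 0.66365
  20–24: 5 × 0.3636 × 0.971 = 1.76528
  25–29: 5 × 0.2716 × 0.960 = 1.30368
  30–34: 5 × 0.0699 × 0.944 = 0.32993
  35–39: 5 × 0.0069 × 0.928 = 0.03202
  40–44: 5 × 0.0003 × 0.913 = 0.00137
  45–49: 5 × 0.0000 × 0.899 = 0.00000
Sum = 4.09593
NRR = 0.486 × 4.09593 = 1.99062
With NRR above 1 the population is above replacement fertility.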